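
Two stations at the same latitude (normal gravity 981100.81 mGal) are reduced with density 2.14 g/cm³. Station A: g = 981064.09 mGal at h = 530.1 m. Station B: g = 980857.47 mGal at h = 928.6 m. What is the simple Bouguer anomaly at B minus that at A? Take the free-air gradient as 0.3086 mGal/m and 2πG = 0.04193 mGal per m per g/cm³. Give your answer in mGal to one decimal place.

Δg_SB(A) = 981064.09 − 981100.81 + 0.3086×530.1 − 0.04193×2.14×530.1 = 79.30 mGal
Δg_SB(B) = 980857.47 − 981100.81 + 0.3086×928.6 − 0.04193×2.14×928.6 = -40.10 mGal
Difference = -40.10 − (79.30) = -119.40 mGal

-119.4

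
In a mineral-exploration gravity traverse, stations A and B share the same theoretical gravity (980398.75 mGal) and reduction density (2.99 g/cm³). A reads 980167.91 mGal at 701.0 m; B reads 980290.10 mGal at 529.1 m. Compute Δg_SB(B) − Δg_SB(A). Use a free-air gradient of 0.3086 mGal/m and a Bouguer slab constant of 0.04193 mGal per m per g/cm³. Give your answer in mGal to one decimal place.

Δg_SB(A) = 980167.91 − 980398.75 + 0.3086×701.0 − 0.04193×2.99×701.0 = -102.40 mGal
Δg_SB(B) = 980290.10 − 980398.75 + 0.3086×529.1 − 0.04193×2.99×529.1 = -11.70 mGal
Difference = -11.70 − (-102.40) = 90.70 mGal

90.7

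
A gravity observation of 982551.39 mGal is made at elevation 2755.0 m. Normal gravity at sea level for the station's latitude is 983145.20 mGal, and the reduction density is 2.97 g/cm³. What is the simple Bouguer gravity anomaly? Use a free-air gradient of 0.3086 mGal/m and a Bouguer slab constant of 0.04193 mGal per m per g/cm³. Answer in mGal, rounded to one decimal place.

-86.7

Free-air correction = 0.3086 × 2755.0 = 850.19 mGal
Free-air anomaly = 982551.39 − 983145.20 + (850.19) = 256.38 mGal
Bouguer slab correction = 0.04193 × 2.97 × 2755.0 = 343.09 mGal
Simple Bouguer anomaly = 256.38 − (343.09) = -86.71 mGal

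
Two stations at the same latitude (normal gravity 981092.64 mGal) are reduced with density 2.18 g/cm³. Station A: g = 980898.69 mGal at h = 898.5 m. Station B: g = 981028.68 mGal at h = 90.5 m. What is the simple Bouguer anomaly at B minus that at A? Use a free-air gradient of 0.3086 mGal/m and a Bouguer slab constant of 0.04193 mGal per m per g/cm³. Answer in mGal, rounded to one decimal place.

-45.5

Δg_SB(A) = 980898.69 − 981092.64 + 0.3086×898.5 − 0.04193×2.18×898.5 = 1.20 mGal
Δg_SB(B) = 981028.68 − 981092.64 + 0.3086×90.5 − 0.04193×2.18×90.5 = -44.30 mGal
Difference = -44.30 − (1.20) = -45.50 mGal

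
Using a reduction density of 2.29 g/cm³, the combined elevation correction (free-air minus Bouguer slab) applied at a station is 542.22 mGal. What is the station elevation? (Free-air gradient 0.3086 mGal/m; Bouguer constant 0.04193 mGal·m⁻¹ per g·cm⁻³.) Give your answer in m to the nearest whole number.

2551

Combined gradient = 0.3086 − 0.04193 × 2.29 = 0.2125803 mGal/m
h = 542.22 / 0.2125803 = 2550.66 m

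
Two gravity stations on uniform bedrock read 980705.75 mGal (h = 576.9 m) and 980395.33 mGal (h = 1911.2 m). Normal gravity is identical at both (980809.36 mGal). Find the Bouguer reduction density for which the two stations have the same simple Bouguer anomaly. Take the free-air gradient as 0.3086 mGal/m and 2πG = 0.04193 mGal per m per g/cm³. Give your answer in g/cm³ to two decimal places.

Δg_obs = 980395.33 − 980705.75 = -310.42 mGal over Δh = 1911.2 − 576.9 = 1334.3 m
Equal Bouguer anomalies ⇒ Δg_obs + (0.3086 − 0.04193ρ)·Δh = 0
0.3086 − 0.04193ρ = −Δg_obs/Δh = 0.23265
ρ = (0.3086 − 0.23265) / 0.04193 = 1.81 g/cm³

1.81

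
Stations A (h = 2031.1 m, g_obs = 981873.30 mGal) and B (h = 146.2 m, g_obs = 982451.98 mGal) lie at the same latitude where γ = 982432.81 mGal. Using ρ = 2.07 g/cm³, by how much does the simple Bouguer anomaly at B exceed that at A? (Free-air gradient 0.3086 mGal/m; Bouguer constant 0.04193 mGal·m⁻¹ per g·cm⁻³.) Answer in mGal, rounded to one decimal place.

Δg_SB(A) = 981873.30 − 982432.81 + 0.3086×2031.1 − 0.04193×2.07×2031.1 = -109.00 mGal
Δg_SB(B) = 982451.98 − 982432.81 + 0.3086×146.2 − 0.04193×2.07×146.2 = 51.60 mGal
Difference = 51.60 − (-109.00) = 160.60 mGal

160.6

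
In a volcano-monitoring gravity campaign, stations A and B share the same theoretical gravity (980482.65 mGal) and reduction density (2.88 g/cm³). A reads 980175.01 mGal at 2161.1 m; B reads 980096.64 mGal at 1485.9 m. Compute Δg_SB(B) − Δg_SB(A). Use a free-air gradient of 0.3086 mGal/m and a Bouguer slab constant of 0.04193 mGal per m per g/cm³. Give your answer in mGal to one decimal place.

-205.2

Δg_SB(A) = 980175.01 − 980482.65 + 0.3086×2161.1 − 0.04193×2.88×2161.1 = 98.30 mGal
Δg_SB(B) = 980096.64 − 980482.65 + 0.3086×1485.9 − 0.04193×2.88×1485.9 = -106.90 mGal
Difference = -106.90 − (98.30) = -205.20 mGal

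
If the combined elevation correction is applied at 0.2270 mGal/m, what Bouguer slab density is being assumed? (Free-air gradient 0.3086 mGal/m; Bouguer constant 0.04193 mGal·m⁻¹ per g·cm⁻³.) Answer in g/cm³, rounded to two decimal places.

0.2270 = 0.3086 − 0.04193 × ρ
ρ = (0.3086 − 0.2270) / 0.04193 = 1.95 g/cm³

1.95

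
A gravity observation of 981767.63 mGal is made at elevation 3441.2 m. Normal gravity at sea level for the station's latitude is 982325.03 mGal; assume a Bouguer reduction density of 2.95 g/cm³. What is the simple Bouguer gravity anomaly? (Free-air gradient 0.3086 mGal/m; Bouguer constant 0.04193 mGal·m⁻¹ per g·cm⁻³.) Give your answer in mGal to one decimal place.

Free-air correction = 0.3086 × 3441.2 = 1061.95 mGal
Free-air anomaly = 981767.63 − 982325.03 + (1061.95) = 504.55 mGal
Bouguer slab correction = 0.04193 × 2.95 × 3441.2 = 425.65 mGal
Simple Bouguer anomaly = 504.55 − (425.65) = 78.90 mGal

78.9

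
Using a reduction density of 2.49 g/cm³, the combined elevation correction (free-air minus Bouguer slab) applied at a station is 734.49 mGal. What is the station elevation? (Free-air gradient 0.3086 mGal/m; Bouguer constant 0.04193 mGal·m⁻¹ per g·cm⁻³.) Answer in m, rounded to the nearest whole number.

3597

Combined gradient = 0.3086 − 0.04193 × 2.49 = 0.2041943 mGal/m
h = 734.49 / 0.2041943 = 3597.02 m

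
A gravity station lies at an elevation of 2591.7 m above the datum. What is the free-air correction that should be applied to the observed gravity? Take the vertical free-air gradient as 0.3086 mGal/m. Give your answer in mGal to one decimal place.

Free-air correction = 0.3086 × 2591.7 = 799.8 mGal

799.8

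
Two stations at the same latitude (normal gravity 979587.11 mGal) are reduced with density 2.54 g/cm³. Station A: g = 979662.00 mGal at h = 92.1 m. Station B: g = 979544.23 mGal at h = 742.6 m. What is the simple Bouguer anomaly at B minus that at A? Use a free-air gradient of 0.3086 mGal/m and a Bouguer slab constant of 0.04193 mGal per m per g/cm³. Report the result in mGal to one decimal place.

13.7

Δg_SB(A) = 979662.00 − 979587.11 + 0.3086×92.1 − 0.04193×2.54×92.1 = 93.50 mGal
Δg_SB(B) = 979544.23 − 979587.11 + 0.3086×742.6 − 0.04193×2.54×742.6 = 107.20 mGal
Difference = 107.20 − (93.50) = 13.70 mGal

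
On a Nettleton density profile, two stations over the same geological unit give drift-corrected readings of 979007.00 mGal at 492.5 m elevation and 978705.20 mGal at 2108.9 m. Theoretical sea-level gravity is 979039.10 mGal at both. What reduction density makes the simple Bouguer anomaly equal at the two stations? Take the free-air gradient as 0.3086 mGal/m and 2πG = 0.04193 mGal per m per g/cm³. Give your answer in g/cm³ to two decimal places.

2.91

Δg_obs = 978705.20 − 979007.00 = -301.80 mGal over Δh = 2108.9 − 492.5 = 1616.4 m
Equal Bouguer anomalies ⇒ Δg_obs + (0.3086 − 0.04193ρ)·Δh = 0
0.3086 − 0.04193ρ = −Δg_obs/Δh = 0.18671
ρ = (0.3086 − 0.18671) / 0.04193 = 2.91 g/cm³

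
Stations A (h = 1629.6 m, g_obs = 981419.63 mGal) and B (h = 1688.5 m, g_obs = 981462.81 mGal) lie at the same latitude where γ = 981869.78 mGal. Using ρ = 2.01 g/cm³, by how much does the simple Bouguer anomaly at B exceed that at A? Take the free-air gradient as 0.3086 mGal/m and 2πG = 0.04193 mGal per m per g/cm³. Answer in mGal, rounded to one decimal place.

Δg_SB(A) = 981419.63 − 981869.78 + 0.3086×1629.6 − 0.04193×2.01×1629.6 = -84.60 mGal
Δg_SB(B) = 981462.81 − 981869.78 + 0.3086×1688.5 − 0.04193×2.01×1688.5 = -28.20 mGal
Difference = -28.20 − (-84.60) = 56.40 mGal

56.4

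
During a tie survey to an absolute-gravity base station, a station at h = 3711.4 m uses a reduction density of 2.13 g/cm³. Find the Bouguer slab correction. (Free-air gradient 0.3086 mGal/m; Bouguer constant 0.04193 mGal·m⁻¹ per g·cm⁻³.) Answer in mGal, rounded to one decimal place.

331.5

Bouguer slab correction = 0.04193 × 2.13 × 3711.4 = 331.5 mGal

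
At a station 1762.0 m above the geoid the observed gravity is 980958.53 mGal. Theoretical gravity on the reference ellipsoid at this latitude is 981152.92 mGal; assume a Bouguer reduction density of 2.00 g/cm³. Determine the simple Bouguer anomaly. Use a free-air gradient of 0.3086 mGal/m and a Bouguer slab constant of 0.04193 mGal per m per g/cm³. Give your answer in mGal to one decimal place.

201.6

Free-air correction = 0.3086 × 1762.0 = 543.75 mGal
Free-air anomaly = 980958.53 − 981152.92 + (543.75) = 349.36 mGal
Bouguer slab correction = 0.04193 × 2.00 × 1762.0 = 147.76 mGal
Simple Bouguer anomaly = 349.36 − (147.76) = 201.60 mGal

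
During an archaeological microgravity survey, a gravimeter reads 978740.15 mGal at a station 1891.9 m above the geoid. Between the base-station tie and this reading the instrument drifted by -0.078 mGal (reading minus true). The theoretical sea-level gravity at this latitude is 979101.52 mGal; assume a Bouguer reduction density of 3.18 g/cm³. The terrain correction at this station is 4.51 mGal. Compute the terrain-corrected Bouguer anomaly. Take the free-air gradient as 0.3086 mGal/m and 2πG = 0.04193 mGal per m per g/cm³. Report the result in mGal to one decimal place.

-25.2

Drift-corrected reading = 978740.15 − (-0.078) = 978740.228 mGal
Free-air correction = 0.3086 × 1891.9 = 583.84 mGal
Free-air anomaly = 978740.228 − 979101.52 + (583.84) = 222.548 mGal
Bouguer slab correction = 0.04193 × 3.18 × 1891.9 = 252.26 mGal
Simple Bouguer anomaly = 222.548 − (252.26) = -29.712 mGal
Complete Bouguer anomaly = -29.712 + 4.51 = -25.202 mGal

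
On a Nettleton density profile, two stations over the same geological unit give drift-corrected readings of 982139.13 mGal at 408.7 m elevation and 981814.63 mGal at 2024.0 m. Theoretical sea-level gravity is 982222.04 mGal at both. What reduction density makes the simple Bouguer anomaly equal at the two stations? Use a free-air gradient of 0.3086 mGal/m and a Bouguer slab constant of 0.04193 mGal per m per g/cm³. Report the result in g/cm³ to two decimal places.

2.57

Δg_obs = 981814.63 − 982139.13 = -324.50 mGal over Δh = 2024.0 − 408.7 = 1615.3 m
Equal Bouguer anomalies ⇒ Δg_obs + (0.3086 − 0.04193ρ)·Δh = 0
0.3086 − 0.04193ρ = −Δg_obs/Δh = 0.20089
ρ = (0.3086 − 0.20089) / 0.04193 = 2.57 g/cm³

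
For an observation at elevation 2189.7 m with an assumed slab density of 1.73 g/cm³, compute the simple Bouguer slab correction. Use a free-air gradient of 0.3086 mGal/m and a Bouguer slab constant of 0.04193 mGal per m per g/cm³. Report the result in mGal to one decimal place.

Bouguer slab correction = 0.04193 × 1.73 × 2189.7 = 158.8 mGal

158.8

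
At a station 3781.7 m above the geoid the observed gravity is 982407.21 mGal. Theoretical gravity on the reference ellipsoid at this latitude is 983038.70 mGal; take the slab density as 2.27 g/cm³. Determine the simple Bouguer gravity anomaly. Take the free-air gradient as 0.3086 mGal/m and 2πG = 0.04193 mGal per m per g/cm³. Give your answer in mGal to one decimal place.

175.6

Free-air correction = 0.3086 × 3781.7 = 1167.03 mGal
Free-air anomaly = 982407.21 − 983038.70 + (1167.03) = 535.54 mGal
Bouguer slab correction = 0.04193 × 2.27 × 3781.7 = 359.95 mGal
Simple Bouguer anomaly = 535.54 − (359.95) = 175.59 mGal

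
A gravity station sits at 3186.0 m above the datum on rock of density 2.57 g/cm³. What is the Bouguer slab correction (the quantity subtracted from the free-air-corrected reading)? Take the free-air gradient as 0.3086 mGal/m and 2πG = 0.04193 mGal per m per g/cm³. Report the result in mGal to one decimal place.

Bouguer slab correction = 0.04193 × 2.57 × 3186.0 = 343.3 mGal

343.3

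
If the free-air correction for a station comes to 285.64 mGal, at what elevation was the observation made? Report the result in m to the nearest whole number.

926

h = 285.64 / 0.3086 = 925.60 m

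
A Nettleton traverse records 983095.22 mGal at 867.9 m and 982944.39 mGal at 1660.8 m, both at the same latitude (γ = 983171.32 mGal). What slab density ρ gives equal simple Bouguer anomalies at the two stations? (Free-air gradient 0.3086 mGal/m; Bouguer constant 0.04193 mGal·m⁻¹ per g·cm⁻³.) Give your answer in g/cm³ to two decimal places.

Δg_obs = 982944.39 − 983095.22 = -150.83 mGal over Δh = 1660.8 − 867.9 = 792.9 m
Equal Bouguer anomalies ⇒ Δg_obs + (0.3086 − 0.04193ρ)·Δh = 0
0.3086 − 0.04193ρ = −Δg_obs/Δh = 0.19023
ρ = (0.3086 − 0.19023) / 0.04193 = 2.82 g/cm³

2.82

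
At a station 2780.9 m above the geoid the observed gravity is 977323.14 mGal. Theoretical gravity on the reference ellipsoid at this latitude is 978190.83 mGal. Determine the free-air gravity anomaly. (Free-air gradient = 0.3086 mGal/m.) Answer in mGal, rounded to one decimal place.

-9.5

Free-air correction = 0.3086 × 2780.9 = 858.19 mGal
Free-air anomaly = 977323.14 − 978190.83 + (858.19) = -9.50 mGal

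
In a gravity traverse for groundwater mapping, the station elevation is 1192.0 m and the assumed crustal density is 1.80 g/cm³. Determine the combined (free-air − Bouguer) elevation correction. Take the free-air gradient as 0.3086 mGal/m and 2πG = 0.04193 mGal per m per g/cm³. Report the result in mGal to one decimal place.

Combined gradient = 0.3086 − 0.04193 × 1.80 = 0.2331260 mGal/m
Combined elevation correction = 0.2331260 × 1192.0 = 277.9 mGal

277.9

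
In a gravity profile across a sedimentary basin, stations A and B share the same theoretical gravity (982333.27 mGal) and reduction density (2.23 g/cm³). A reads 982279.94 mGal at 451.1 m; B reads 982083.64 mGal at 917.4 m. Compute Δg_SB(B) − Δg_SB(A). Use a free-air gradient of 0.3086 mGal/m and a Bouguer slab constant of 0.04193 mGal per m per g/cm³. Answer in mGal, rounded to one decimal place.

Δg_SB(A) = 982279.94 − 982333.27 + 0.3086×451.1 − 0.04193×2.23×451.1 = 43.70 mGal
Δg_SB(B) = 982083.64 − 982333.27 + 0.3086×917.4 − 0.04193×2.23×917.4 = -52.30 mGal
Difference = -52.30 − (43.70) = -96.00 mGal

-96.0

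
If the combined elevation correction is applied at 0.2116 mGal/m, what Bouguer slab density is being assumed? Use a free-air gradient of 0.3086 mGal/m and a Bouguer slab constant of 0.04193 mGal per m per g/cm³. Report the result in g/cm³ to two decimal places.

2.31

0.2116 = 0.3086 − 0.04193 × ρ
ρ = (0.3086 − 0.2116) / 0.04193 = 2.31 g/cm³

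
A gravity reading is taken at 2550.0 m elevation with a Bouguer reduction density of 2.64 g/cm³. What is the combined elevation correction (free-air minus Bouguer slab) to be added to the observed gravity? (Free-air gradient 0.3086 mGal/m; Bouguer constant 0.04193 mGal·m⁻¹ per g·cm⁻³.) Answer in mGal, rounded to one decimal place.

Combined gradient = 0.3086 − 0.04193 × 2.64 = 0.1979048 mGal/m
Combined elevation correction = 0.1979048 × 2550.0 = 504.7 mGal

504.7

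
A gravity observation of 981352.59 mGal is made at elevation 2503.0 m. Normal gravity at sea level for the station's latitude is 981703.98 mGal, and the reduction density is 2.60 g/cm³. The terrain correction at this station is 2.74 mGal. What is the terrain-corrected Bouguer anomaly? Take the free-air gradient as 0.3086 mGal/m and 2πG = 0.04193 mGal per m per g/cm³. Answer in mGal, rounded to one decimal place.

150.9

Free-air correction = 0.3086 × 2503.0 = 772.43 mGal
Free-air anomaly = 981352.59 − 981703.98 + (772.43) = 421.04 mGal
Bouguer slab correction = 0.04193 × 2.60 × 2503.0 = 272.87 mGal
Simple Bouguer anomaly = 421.04 − (272.87) = 148.17 mGal
Complete Bouguer anomaly = 148.17 + 2.74 = 150.91 mGal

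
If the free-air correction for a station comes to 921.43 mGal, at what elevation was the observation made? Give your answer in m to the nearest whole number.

2986

h = 921.43 / 0.3086 = 2985.84 m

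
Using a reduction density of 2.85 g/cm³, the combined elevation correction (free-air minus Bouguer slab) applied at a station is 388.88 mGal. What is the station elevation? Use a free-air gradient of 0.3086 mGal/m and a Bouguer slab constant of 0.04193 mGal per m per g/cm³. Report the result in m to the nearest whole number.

2056

Combined gradient = 0.3086 − 0.04193 × 2.85 = 0.1890995 mGal/m
h = 388.88 / 0.1890995 = 2056.48 m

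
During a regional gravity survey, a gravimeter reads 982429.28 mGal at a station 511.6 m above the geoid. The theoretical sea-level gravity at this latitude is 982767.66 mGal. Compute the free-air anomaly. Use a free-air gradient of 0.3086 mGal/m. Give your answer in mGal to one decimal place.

-180.5

Free-air correction = 0.3086 × 511.6 = 157.88 mGal
Free-air anomaly = 982429.28 − 982767.66 + (157.88) = -180.50 mGal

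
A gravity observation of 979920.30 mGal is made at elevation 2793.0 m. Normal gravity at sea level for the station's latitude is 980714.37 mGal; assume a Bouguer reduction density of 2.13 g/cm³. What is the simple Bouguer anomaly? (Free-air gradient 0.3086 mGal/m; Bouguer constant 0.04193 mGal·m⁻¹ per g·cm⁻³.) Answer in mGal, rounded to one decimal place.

-181.6

Free-air correction = 0.3086 × 2793.0 = 861.92 mGal
Free-air anomaly = 979920.30 − 980714.37 + (861.92) = 67.85 mGal
Bouguer slab correction = 0.04193 × 2.13 × 2793.0 = 249.45 mGal
Simple Bouguer anomaly = 67.85 − (249.45) = -181.60 mGal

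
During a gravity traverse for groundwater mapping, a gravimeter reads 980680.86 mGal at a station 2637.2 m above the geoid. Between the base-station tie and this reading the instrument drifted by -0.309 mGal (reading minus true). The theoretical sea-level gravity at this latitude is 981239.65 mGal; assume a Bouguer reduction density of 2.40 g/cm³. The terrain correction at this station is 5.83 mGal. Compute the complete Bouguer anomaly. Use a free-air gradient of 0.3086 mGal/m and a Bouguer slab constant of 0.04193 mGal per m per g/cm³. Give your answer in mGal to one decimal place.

-4.2

Drift-corrected reading = 980680.86 − (-0.309) = 980681.169 mGal
Free-air correction = 0.3086 × 2637.2 = 813.84 mGal
Free-air anomaly = 980681.169 − 981239.65 + (813.84) = 255.359 mGal
Bouguer slab correction = 0.04193 × 2.40 × 2637.2 = 265.39 mGal
Simple Bouguer anomaly = 255.359 − (265.39) = -10.031 mGal
Complete Bouguer anomaly = -10.031 + 5.83 = -4.201 mGal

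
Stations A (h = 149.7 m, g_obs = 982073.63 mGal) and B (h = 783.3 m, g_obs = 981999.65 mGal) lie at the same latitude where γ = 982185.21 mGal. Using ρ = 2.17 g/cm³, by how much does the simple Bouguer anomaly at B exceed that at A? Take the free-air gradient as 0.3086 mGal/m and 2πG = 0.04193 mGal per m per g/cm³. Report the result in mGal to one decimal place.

63.9

Δg_SB(A) = 982073.63 − 982185.21 + 0.3086×149.7 − 0.04193×2.17×149.7 = -79.00 mGal
Δg_SB(B) = 981999.65 − 982185.21 + 0.3086×783.3 − 0.04193×2.17×783.3 = -15.10 mGal
Difference = -15.10 − (-79.00) = 63.90 mGal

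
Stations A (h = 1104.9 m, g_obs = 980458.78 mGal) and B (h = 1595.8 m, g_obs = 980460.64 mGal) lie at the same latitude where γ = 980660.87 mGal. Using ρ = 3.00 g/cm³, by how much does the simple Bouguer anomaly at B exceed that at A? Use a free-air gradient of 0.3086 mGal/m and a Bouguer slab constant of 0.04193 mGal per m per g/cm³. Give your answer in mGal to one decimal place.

Δg_SB(A) = 980458.78 − 980660.87 + 0.3086×1104.9 − 0.04193×3.00×1104.9 = -0.10 mGal
Δg_SB(B) = 980460.64 − 980660.87 + 0.3086×1595.8 − 0.04193×3.00×1595.8 = 91.50 mGal
Difference = 91.50 − (-0.10) = 91.60 mGal

91.6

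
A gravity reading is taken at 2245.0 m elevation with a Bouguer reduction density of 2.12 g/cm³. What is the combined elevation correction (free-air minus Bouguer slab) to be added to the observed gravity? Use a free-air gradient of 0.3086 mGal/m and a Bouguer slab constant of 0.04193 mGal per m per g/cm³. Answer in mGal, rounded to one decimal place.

Combined gradient = 0.3086 − 0.04193 × 2.12 = 0.2197084 mGal/m
Combined elevation correction = 0.2197084 × 2245.0 = 493.2 mGal

493.2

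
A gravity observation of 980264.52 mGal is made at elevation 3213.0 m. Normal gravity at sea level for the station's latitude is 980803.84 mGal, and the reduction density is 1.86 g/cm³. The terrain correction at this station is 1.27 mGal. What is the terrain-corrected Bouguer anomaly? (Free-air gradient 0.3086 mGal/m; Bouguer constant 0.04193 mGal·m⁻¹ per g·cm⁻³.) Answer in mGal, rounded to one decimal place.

Free-air correction = 0.3086 × 3213.0 = 991.53 mGal
Free-air anomaly = 980264.52 − 980803.84 + (991.53) = 452.21 mGal
Bouguer slab correction = 0.04193 × 1.86 × 3213.0 = 250.58 mGal
Simple Bouguer anomaly = 452.21 − (250.58) = 201.63 mGal
Complete Bouguer anomaly = 201.63 + 1.27 = 202.90 mGal

202.9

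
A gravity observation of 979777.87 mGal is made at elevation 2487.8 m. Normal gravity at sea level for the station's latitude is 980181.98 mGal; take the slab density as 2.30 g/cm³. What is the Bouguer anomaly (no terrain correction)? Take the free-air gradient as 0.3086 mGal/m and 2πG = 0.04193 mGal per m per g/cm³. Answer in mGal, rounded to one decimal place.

123.7

Free-air correction = 0.3086 × 2487.8 = 767.74 mGal
Free-air anomaly = 979777.87 − 980181.98 + (767.74) = 363.63 mGal
Bouguer slab correction = 0.04193 × 2.30 × 2487.8 = 239.92 mGal
Simple Bouguer anomaly = 363.63 − (239.92) = 123.71 mGal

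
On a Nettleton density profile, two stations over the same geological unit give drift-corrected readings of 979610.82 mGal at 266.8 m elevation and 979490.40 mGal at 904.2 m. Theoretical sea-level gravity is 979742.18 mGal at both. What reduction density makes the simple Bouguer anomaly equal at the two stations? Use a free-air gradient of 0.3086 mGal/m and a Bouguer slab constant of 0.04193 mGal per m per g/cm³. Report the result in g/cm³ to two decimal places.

2.85

Δg_obs = 979490.40 − 979610.82 = -120.42 mGal over Δh = 904.2 − 266.8 = 637.4 m
Equal Bouguer anomalies ⇒ Δg_obs + (0.3086 − 0.04193ρ)·Δh = 0
0.3086 − 0.04193ρ = −Δg_obs/Δh = 0.18892
ρ = (0.3086 − 0.18892) / 0.04193 = 2.85 g/cm³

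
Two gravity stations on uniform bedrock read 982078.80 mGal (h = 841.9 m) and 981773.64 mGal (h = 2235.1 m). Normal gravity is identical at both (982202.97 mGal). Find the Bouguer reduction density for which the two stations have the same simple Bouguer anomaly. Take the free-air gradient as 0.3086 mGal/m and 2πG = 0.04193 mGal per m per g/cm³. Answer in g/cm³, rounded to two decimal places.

2.14

Δg_obs = 981773.64 − 982078.80 = -305.16 mGal over Δh = 2235.1 − 841.9 = 1393.2 m
Equal Bouguer anomalies ⇒ Δg_obs + (0.3086 − 0.04193ρ)·Δh = 0
0.3086 − 0.04193ρ = −Δg_obs/Δh = 0.21904
ρ = (0.3086 − 0.21904) / 0.04193 = 2.14 g/cm³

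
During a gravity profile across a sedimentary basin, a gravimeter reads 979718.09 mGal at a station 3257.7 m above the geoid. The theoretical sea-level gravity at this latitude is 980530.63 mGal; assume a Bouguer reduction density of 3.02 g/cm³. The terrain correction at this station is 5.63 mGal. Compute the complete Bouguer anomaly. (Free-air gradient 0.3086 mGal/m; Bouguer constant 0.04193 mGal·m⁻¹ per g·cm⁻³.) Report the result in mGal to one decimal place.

Free-air correction = 0.3086 × 3257.7 = 1005.33 mGal
Free-air anomaly = 979718.09 − 980530.63 + (1005.33) = 192.79 mGal
Bouguer slab correction = 0.04193 × 3.02 × 3257.7 = 412.52 mGal
Simple Bouguer anomaly = 192.79 − (412.52) = -219.73 mGal
Complete Bouguer anomaly = -219.73 + 5.63 = -214.10 mGal

-214.1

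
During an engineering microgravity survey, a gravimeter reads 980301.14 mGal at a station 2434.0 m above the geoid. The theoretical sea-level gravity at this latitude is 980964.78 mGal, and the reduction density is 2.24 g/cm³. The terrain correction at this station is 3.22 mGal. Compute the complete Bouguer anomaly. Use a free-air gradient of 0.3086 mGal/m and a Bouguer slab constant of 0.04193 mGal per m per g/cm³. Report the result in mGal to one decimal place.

-137.9

Free-air correction = 0.3086 × 2434.0 = 751.13 mGal
Free-air anomaly = 980301.14 − 980964.78 + (751.13) = 87.49 mGal
Bouguer slab correction = 0.04193 × 2.24 × 2434.0 = 228.61 mGal
Simple Bouguer anomaly = 87.49 − (228.61) = -141.12 mGal
Complete Bouguer anomaly = -141.12 + 3.22 = -137.90 mGal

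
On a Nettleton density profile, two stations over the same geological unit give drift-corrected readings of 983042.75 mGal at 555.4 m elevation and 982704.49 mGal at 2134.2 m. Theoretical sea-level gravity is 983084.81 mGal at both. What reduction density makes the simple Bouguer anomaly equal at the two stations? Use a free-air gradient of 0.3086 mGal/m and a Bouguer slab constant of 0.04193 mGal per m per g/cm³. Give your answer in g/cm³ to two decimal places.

Δg_obs = 982704.49 − 983042.75 = -338.26 mGal over Δh = 2134.2 − 555.4 = 1578.8 m
Equal Bouguer anomalies ⇒ Δg_obs + (0.3086 − 0.04193ρ)·Δh = 0
0.3086 − 0.04193ρ = −Δg_obs/Δh = 0.21425
ρ = (0.3086 − 0.21425) / 0.04193 = 2.25 g/cm³

2.25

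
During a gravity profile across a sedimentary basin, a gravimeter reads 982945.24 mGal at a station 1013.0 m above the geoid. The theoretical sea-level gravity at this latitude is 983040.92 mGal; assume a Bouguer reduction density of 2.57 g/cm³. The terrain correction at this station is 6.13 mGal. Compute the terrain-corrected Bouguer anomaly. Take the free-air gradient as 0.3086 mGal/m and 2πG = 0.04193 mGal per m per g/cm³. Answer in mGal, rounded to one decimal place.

Free-air correction = 0.3086 × 1013.0 = 312.61 mGal
Free-air anomaly = 982945.24 − 983040.92 + (312.61) = 216.93 mGal
Bouguer slab correction = 0.04193 × 2.57 × 1013.0 = 109.16 mGal
Simple Bouguer anomaly = 216.93 − (109.16) = 107.77 mGal
Complete Bouguer anomaly = 107.77 + 6.13 = 113.90 mGal

113.9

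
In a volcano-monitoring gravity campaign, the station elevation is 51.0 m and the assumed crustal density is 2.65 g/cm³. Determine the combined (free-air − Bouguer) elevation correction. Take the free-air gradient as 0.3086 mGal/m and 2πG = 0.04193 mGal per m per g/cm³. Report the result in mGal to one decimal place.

10.1

Combined gradient = 0.3086 − 0.04193 × 2.65 = 0.1974855 mGal/m
Combined elevation correction = 0.1974855 × 51.0 = 10.1 mGal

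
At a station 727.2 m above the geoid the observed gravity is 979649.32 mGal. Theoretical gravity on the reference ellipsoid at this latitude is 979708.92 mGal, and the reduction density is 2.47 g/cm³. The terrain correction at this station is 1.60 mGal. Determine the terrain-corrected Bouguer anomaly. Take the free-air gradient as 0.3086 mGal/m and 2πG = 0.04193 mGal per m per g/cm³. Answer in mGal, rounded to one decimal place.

91.1

Free-air correction = 0.3086 × 727.2 = 224.41 mGal
Free-air anomaly = 979649.32 − 979708.92 + (224.41) = 164.81 mGal
Bouguer slab correction = 0.04193 × 2.47 × 727.2 = 75.31 mGal
Simple Bouguer anomaly = 164.81 − (75.31) = 89.50 mGal
Complete Bouguer anomaly = 89.50 + 1.60 = 91.10 mGal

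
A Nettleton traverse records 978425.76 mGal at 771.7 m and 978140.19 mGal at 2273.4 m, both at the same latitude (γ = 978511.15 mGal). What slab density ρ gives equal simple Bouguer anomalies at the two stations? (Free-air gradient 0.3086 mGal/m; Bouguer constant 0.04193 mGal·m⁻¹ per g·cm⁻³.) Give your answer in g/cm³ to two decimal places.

Δg_obs = 978140.19 − 978425.76 = -285.57 mGal over Δh = 2273.4 − 771.7 = 1501.7 m
Equal Bouguer anomalies ⇒ Δg_obs + (0.3086 − 0.04193ρ)·Δh = 0
0.3086 − 0.04193ρ = −Δg_obs/Δh = 0.19016
ρ = (0.3086 − 0.19016) / 0.04193 = 2.82 g/cm³

2.82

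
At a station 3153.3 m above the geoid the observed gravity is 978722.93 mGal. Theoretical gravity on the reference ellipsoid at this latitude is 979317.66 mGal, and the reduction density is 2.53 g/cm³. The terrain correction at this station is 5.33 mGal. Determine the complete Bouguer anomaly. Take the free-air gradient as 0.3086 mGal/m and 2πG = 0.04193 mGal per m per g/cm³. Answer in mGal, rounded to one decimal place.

49.2

Free-air correction = 0.3086 × 3153.3 = 973.11 mGal
Free-air anomaly = 978722.93 − 979317.66 + (973.11) = 378.38 mGal
Bouguer slab correction = 0.04193 × 2.53 × 3153.3 = 334.51 mGal
Simple Bouguer anomaly = 378.38 − (334.51) = 43.87 mGal
Complete Bouguer anomaly = 43.87 + 5.33 = 49.20 mGal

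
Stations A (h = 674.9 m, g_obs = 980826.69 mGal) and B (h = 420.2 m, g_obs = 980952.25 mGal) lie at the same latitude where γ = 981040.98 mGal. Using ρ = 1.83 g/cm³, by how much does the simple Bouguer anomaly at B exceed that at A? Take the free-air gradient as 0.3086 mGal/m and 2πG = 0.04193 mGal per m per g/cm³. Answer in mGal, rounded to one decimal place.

Δg_SB(A) = 980826.69 − 981040.98 + 0.3086×674.9 − 0.04193×1.83×674.9 = -57.80 mGal
Δg_SB(B) = 980952.25 − 981040.98 + 0.3086×420.2 − 0.04193×1.83×420.2 = 8.70 mGal
Difference = 8.70 − (-57.80) = 66.50 mGal

66.5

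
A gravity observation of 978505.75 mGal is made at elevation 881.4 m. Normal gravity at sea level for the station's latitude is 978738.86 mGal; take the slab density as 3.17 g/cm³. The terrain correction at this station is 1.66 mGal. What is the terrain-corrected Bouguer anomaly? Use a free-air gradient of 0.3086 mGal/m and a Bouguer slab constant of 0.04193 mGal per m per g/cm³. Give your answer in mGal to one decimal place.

Free-air correction = 0.3086 × 881.4 = 272.00 mGal
Free-air anomaly = 978505.75 − 978738.86 + (272.00) = 38.89 mGal
Bouguer slab correction = 0.04193 × 3.17 × 881.4 = 117.15 mGal
Simple Bouguer anomaly = 38.89 − (117.15) = -78.26 mGal
Complete Bouguer anomaly = -78.26 + 1.66 = -76.60 mGal

-76.6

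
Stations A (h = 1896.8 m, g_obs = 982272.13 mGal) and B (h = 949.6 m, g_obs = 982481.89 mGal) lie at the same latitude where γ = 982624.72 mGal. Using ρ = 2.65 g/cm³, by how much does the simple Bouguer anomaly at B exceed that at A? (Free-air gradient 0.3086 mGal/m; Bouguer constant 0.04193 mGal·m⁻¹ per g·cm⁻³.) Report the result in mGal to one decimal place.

Δg_SB(A) = 982272.13 − 982624.72 + 0.3086×1896.8 − 0.04193×2.65×1896.8 = 22.00 mGal
Δg_SB(B) = 982481.89 − 982624.72 + 0.3086×949.6 − 0.04193×2.65×949.6 = 44.70 mGal
Difference = 44.70 − (22.00) = 22.70 mGal

22.7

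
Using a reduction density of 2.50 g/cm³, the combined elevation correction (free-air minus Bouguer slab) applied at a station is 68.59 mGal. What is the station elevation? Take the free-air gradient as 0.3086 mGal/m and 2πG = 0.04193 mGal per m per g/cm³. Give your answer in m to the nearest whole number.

Combined gradient = 0.3086 − 0.04193 × 2.50 = 0.2037750 mGal/m
h = 68.59 / 0.2037750 = 336.60 m

337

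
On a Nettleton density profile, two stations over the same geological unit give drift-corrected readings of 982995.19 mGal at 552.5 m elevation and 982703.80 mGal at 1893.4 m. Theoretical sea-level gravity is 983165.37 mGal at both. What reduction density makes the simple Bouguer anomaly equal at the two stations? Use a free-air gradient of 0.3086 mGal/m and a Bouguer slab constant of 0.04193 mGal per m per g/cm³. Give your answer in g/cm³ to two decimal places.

2.18

Δg_obs = 982703.80 − 982995.19 = -291.39 mGal over Δh = 1893.4 − 552.5 = 1340.9 m
Equal Bouguer anomalies ⇒ Δg_obs + (0.3086 − 0.04193ρ)·Δh = 0
0.3086 − 0.04193ρ = −Δg_obs/Δh = 0.21731
ρ = (0.3086 − 0.21731) / 0.04193 = 2.18 g/cm³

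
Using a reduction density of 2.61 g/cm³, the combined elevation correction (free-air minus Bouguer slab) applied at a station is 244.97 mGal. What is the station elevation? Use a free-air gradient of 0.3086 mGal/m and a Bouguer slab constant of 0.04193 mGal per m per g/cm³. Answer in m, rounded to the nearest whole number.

Combined gradient = 0.3086 − 0.04193 × 2.61 = 0.1991627 mGal/m
h = 244.97 / 0.1991627 = 1230.00 m

1230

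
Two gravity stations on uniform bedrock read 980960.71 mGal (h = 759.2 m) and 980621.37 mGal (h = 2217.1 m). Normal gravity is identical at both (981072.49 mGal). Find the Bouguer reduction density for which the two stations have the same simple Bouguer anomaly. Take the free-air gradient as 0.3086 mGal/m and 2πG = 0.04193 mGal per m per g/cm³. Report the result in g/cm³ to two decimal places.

1.81

Δg_obs = 980621.37 − 980960.71 = -339.34 mGal over Δh = 2217.1 − 759.2 = 1457.9 m
Equal Bouguer anomalies ⇒ Δg_obs + (0.3086 − 0.04193ρ)·Δh = 0
0.3086 − 0.04193ρ = −Δg_obs/Δh = 0.23276
ρ = (0.3086 − 0.23276) / 0.04193 = 1.81 g/cm³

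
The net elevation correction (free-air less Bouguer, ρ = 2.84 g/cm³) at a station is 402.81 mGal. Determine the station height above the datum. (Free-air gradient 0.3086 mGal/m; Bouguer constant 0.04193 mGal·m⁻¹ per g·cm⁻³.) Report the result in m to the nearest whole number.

Combined gradient = 0.3086 − 0.04193 × 2.84 = 0.1895188 mGal/m
h = 402.81 / 0.1895188 = 2125.44 m

2125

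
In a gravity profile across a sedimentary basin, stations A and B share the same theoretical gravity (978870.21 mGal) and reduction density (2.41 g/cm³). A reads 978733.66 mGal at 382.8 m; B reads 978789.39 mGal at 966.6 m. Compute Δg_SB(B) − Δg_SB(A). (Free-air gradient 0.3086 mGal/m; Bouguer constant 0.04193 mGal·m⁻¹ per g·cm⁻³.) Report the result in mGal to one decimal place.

176.9

Δg_SB(A) = 978733.66 − 978870.21 + 0.3086×382.8 − 0.04193×2.41×382.8 = -57.10 mGal
Δg_SB(B) = 978789.39 − 978870.21 + 0.3086×966.6 − 0.04193×2.41×966.6 = 119.80 mGal
Difference = 119.80 − (-57.10) = 176.90 mGal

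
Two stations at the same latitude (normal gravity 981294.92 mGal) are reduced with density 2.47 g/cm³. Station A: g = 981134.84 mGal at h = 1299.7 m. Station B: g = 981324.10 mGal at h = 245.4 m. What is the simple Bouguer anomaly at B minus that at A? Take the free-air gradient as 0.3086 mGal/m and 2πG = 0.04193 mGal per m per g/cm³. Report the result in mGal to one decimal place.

Δg_SB(A) = 981134.84 − 981294.92 + 0.3086×1299.7 − 0.04193×2.47×1299.7 = 106.40 mGal
Δg_SB(B) = 981324.10 − 981294.92 + 0.3086×245.4 − 0.04193×2.47×245.4 = 79.50 mGal
Difference = 79.50 − (106.40) = -26.90 mGal

-26.9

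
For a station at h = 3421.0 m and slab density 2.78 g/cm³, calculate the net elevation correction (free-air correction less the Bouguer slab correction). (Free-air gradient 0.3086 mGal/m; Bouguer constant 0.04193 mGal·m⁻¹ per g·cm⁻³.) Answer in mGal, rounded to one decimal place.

657.0

Combined gradient = 0.3086 − 0.04193 × 2.78 = 0.1920346 mGal/m
Combined elevation correction = 0.1920346 × 3421.0 = 657.0 mGal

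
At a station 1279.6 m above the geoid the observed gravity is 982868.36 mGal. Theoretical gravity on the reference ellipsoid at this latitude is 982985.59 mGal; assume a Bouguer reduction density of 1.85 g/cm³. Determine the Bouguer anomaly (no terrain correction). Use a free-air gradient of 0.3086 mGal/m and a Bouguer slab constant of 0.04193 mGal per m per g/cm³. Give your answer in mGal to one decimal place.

Free-air correction = 0.3086 × 1279.6 = 394.88 mGal
Free-air anomaly = 982868.36 − 982985.59 + (394.88) = 277.65 mGal
Bouguer slab correction = 0.04193 × 1.85 × 1279.6 = 99.26 mGal
Simple Bouguer anomaly = 277.65 − (99.26) = 178.39 mGal

178.4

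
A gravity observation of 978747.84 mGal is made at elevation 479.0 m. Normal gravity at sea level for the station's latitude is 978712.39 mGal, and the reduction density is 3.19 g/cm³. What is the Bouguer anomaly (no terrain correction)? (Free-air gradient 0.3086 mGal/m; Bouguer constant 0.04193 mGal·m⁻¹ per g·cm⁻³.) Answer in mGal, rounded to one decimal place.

119.2

Free-air correction = 0.3086 × 479.0 = 147.82 mGal
Free-air anomaly = 978747.84 − 978712.39 + (147.82) = 183.27 mGal
Bouguer slab correction = 0.04193 × 3.19 × 479.0 = 64.07 mGal
Simple Bouguer anomaly = 183.27 − (64.07) = 119.20 mGal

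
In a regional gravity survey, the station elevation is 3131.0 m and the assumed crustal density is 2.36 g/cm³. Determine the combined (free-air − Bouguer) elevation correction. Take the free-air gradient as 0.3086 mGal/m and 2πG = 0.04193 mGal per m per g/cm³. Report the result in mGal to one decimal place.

656.4

Combined gradient = 0.3086 − 0.04193 × 2.36 = 0.2096452 mGal/m
Combined elevation correction = 0.2096452 × 3131.0 = 656.4 mGal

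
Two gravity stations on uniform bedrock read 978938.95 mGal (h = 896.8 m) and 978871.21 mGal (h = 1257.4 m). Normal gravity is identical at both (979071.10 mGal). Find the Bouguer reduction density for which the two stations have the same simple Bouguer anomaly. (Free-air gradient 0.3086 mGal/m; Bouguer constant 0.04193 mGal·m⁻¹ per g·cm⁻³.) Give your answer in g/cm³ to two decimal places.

2.88

Δg_obs = 978871.21 − 978938.95 = -67.74 mGal over Δh = 1257.4 − 896.8 = 360.6 m
Equal Bouguer anomalies ⇒ Δg_obs + (0.3086 − 0.04193ρ)·Δh = 0
0.3086 − 0.04193ρ = −Δg_obs/Δh = 0.18785
ρ = (0.3086 − 0.18785) / 0.04193 = 2.88 g/cm³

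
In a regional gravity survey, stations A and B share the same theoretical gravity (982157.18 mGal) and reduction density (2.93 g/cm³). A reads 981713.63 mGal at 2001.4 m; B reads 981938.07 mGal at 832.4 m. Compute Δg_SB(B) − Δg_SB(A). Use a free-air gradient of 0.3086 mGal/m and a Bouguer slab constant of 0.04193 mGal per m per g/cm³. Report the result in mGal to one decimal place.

Δg_SB(A) = 981713.63 − 982157.18 + 0.3086×2001.4 − 0.04193×2.93×2001.4 = -71.80 mGal
Δg_SB(B) = 981938.07 − 982157.18 + 0.3086×832.4 − 0.04193×2.93×832.4 = -64.50 mGal
Difference = -64.50 − (-71.80) = 7.30 mGal

7.3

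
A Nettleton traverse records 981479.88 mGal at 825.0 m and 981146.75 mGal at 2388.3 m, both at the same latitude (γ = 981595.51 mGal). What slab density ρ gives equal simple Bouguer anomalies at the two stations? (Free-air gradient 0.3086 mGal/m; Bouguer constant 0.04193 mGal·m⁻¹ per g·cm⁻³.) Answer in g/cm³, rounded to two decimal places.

Δg_obs = 981146.75 − 981479.88 = -333.13 mGal over Δh = 2388.3 − 825.0 = 1563.3 m
Equal Bouguer anomalies ⇒ Δg_obs + (0.3086 − 0.04193ρ)·Δh = 0
0.3086 − 0.04193ρ = −Δg_obs/Δh = 0.21309
ρ = (0.3086 − 0.21309) / 0.04193 = 2.28 g/cm³

2.28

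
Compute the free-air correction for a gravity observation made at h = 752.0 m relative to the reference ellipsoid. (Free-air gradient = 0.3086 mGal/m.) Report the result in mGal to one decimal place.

Free-air correction = 0.3086 × 752.0 = 232.1 mGal

232.1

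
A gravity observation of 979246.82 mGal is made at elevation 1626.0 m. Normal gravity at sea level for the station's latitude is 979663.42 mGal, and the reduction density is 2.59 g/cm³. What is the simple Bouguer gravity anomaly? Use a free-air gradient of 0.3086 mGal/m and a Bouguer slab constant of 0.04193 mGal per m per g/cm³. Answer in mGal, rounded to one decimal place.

Free-air correction = 0.3086 × 1626.0 = 501.78 mGal
Free-air anomaly = 979246.82 − 979663.42 + (501.78) = 85.18 mGal
Bouguer slab correction = 0.04193 × 2.59 × 1626.0 = 176.58 mGal
Simple Bouguer anomaly = 85.18 − (176.58) = -91.40 mGal

-91.4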